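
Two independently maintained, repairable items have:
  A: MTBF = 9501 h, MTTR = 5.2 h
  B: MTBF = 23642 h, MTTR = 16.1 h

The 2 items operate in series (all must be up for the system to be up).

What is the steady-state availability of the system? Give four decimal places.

A(A) = MTBF/(MTBF+MTTR) = 9501/(9501+5.2) = 0.999453
A(B) = MTBF/(MTBF+MTTR) = 23642/(23642+16.1) = 0.999319
Series availability: 0.999453 × 0.999319 = 0.9988

0.9988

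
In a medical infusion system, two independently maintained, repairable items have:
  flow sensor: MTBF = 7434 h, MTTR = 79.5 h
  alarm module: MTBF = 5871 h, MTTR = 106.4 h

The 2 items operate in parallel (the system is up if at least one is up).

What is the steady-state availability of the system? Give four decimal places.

0.9998

A(flow sensor) = MTBF/(MTBF+MTTR) = 7434/(7434+79.5) = 0.989419
A(alarm module) = MTBF/(MTBF+MTTR) = 5871/(5871+106.4) = 0.982200
Parallel availability: 1 − (1 − 0.989419)(1 − 0.982200) = 0.9998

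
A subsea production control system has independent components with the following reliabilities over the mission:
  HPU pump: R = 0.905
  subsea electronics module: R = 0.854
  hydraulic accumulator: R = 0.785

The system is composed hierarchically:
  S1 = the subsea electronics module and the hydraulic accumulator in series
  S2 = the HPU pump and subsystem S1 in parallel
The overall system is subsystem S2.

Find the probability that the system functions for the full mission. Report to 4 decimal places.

Series (subsea electronics module and hydraulic accumulator): 0.854000 × 0.785000 = 0.670390
Parallel (HPU pump and [0.670390]): 1 − (1 − 0.905000)(1 − 0.670390) = 0.9687

0.9687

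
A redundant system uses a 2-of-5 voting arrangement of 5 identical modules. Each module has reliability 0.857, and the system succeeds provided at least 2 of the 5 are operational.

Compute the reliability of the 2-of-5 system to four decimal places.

R = Σ_{i=2}^{5} C(5,i) p^i (1−p)^{5−i} with p = 0.857
C(5,2)·0.857^2·0.143^3 = 0.021477
C(5,3)·0.857^3·0.143^2 = 0.128711
C(5,4)·0.857^4·0.143^1 = 0.385682
C(5,5)·0.857^5·0.143^0 = 0.462279
Sum = 0.9981

0.9981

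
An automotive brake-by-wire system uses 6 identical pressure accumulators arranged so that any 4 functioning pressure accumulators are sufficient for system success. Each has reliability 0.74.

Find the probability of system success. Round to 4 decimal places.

R = Σ_{i=4}^{6} C(6,i) p^i (1−p)^{6−i} with p = 0.74
C(6,4)·0.74^4·0.26^2 = 0.304064
C(6,5)·0.74^5·0.26^1 = 0.346165
C(6,6)·0.74^6·0.26^0 = 0.164206
Sum = 0.8144

0.8144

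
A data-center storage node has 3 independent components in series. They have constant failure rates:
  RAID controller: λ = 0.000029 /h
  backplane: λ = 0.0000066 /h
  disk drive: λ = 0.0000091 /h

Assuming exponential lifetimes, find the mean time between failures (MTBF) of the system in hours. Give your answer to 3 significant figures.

22400

Series of exponential components: λ_sys = Σ λ_i
λ_sys = 0.000029 + 0.0000066 + 0.0000091 = 4.4700e-05 /h
MTBF = 1 / λ_sys = 22400 h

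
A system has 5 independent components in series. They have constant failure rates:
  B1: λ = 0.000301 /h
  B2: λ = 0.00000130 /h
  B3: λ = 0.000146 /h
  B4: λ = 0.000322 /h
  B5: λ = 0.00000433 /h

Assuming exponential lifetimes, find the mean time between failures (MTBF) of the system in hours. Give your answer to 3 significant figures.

1290

Series of exponential components: λ_sys = Σ λ_i
λ_sys = 0.000301 + 0.00000130 + 0.000146 + 0.000322 + 0.00000433 = 7.7463e-04 /h
MTBF = 1 / λ_sys = 1290 h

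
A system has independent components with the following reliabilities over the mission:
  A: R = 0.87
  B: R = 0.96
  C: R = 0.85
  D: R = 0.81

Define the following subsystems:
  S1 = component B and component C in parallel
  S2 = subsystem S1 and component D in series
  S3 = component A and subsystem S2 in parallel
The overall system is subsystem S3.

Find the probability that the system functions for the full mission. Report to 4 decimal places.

0.9747

Parallel (B and C): 1 − (1 − 0.960000)(1 − 0.850000) = 0.994000
Series ([0.994000] and D): 0.994000 × 0.810000 = 0.805140
Parallel (A and [0.805140]): 1 − (1 − 0.870000)(1 − 0.805140) = 0.9747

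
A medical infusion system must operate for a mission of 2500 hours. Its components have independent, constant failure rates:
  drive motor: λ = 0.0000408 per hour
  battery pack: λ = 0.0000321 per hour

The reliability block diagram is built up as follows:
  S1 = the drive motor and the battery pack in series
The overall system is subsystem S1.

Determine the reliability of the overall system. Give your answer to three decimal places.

0.833

R(drive motor) = exp(−0.0000408 × 2500) = 0.90303
R(battery pack) = exp(−0.0000321 × 2500) = 0.92289
Series (drive motor and battery pack): 0.90303 × 0.92289 = 0.833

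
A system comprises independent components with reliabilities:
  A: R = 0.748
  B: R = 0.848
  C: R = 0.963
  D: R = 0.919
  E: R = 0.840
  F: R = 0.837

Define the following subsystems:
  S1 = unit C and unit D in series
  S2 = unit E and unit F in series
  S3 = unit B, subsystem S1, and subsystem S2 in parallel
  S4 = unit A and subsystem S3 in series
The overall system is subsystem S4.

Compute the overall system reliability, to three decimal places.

Series (C and D): 0.96300 × 0.91900 = 0.88500
Series (E and F): 0.84000 × 0.83700 = 0.70308
Parallel (B, [0.88500], and [0.70308]): 1 − (1 − 0.84800)(1 − 0.88500)(1 − 0.70308) = 0.99481
Series (A and [0.99481]): 0.74800 × 0.99481 = 0.744

0.744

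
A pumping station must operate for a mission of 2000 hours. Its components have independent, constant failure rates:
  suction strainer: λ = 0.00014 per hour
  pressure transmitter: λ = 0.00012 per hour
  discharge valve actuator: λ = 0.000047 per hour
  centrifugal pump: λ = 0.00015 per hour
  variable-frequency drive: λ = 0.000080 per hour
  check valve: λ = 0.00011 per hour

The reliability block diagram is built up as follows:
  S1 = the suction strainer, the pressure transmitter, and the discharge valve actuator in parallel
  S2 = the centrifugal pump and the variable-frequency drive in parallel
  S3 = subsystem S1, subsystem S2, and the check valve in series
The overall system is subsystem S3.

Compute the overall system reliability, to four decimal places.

R(suction strainer) = exp(−0.00014 × 2000) = 0.755784
R(pressure transmitter) = exp(−0.00012 × 2000) = 0.786628
R(discharge valve actuator) = exp(−0.000047 × 2000) = 0.910283
R(centrifugal pump) = exp(−0.00015 × 2000) = 0.740818
R(variable-frequency drive) = exp(−0.000080 × 2000) = 0.852144
R(check valve) = exp(−0.00011 × 2000) = 0.802519
Parallel (suction strainer, pressure transmitter, and discharge valve actuator): 1 − (1 − 0.755784)(1 − 0.786628)(1 − 0.910283) = 0.995325
Parallel (centrifugal pump and variable-frequency drive): 1 − (1 − 0.740818)(1 − 0.852144) = 0.961678
Series ([0.995325], [0.961678], and check valve): 0.995325 × 0.961678 × 0.802519 = 0.7682

0.7682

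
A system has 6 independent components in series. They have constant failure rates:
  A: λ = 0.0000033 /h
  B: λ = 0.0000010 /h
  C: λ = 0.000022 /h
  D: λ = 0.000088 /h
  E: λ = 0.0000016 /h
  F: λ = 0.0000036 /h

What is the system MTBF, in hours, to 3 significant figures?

8370

Series of exponential components: λ_sys = Σ λ_i
λ_sys = 0.0000033 + 0.0000010 + 0.000022 + 0.000088 + 0.0000016 + 0.0000036 = 1.1950e-04 /h
MTBF = 1 / λ_sys = 8370 h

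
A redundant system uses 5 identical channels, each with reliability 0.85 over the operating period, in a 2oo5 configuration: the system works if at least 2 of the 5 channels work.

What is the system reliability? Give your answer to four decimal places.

R = Σ_{i=2}^{5} C(5,i) p^i (1−p)^{5−i} with p = 0.85
C(5,2)·0.85^2·0.15^3 = 0.024384
C(5,3)·0.85^3·0.15^2 = 0.138178
C(5,4)·0.85^4·0.15^1 = 0.391505
C(5,5)·0.85^5·0.15^0 = 0.443705
Sum = 0.9978

0.9978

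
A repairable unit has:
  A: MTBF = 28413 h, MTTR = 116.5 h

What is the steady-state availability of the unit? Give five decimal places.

A(A) = MTBF/(MTBF+MTTR) = 28413/(28413+116.5) = 0.99592

0.99592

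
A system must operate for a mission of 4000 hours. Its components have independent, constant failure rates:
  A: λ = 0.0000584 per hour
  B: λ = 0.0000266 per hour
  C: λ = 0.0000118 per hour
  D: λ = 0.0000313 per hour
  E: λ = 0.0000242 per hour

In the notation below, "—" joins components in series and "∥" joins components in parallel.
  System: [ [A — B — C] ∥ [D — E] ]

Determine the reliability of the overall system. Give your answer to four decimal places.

R(A) = exp(−0.0000584 × 4000) = 0.791678
R(B) = exp(−0.0000266 × 4000) = 0.899065
R(C) = exp(−0.0000118 × 4000) = 0.953897
R(D) = exp(−0.0000313 × 4000) = 0.882320
R(E) = exp(−0.0000242 × 4000) = 0.907738
Series (A, B, and C): 0.791678 × 0.899065 × 0.953897 = 0.678955
Series (D and E): 0.882320 × 0.907738 = 0.800915
Parallel ([0.678955] and [0.800915]): 1 − (1 − 0.678955)(1 − 0.800915) = 0.9361

0.9361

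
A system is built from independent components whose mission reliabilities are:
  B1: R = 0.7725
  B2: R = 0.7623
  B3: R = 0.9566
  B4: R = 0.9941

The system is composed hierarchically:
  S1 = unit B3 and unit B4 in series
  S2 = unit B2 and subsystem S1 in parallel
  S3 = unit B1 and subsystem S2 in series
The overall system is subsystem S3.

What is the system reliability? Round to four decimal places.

Series (B3 and B4): 0.956600 × 0.994100 = 0.950956
Parallel (B2 and [0.950956]): 1 − (1 − 0.762300)(1 − 0.950956) = 0.988342
Series (B1 and [0.988342]): 0.772500 × 0.988342 = 0.7635

0.7635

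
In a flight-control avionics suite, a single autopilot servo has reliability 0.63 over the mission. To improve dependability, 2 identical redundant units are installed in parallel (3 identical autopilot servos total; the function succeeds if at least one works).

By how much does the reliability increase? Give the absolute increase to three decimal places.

R_before = 0.63
R_after = 1 − (1 − 0.63)^3 = 0.949
ΔR = 0.949 − 0.63 = 0.319

0.319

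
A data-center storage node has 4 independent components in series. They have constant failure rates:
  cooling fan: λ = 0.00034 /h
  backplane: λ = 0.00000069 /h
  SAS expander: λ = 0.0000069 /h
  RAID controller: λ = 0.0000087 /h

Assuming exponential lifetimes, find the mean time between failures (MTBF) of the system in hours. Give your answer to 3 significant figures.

Series of exponential components: λ_sys = Σ λ_i
λ_sys = 0.00034 + 0.00000069 + 0.0000069 + 0.0000087 = 3.5629e-04 /h
MTBF = 1 / λ_sys = 2810 h

2810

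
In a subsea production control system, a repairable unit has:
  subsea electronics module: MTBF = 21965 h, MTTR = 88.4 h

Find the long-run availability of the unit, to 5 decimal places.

A(subsea electronics module) = MTBF/(MTBF+MTTR) = 21965/(21965+88.4) = 0.99599

0.99599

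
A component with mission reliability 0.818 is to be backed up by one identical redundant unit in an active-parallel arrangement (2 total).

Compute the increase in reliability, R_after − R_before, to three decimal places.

R_before = 0.818
R_after = 1 − (1 − 0.818)^2 = 0.967
ΔR = 0.967 − 0.818 = 0.149

0.149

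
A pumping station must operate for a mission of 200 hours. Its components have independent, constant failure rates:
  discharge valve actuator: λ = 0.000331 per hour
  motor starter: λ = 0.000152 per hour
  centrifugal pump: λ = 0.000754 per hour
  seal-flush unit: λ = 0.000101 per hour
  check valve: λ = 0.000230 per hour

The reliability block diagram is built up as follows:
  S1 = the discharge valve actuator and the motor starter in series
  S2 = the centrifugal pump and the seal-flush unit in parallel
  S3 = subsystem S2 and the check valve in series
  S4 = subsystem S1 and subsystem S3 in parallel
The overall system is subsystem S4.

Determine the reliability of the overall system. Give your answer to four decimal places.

R(discharge valve actuator) = exp(−0.000331 × 200) = 0.935944
R(motor starter) = exp(−0.000152 × 200) = 0.970057
R(centrifugal pump) = exp(−0.000754 × 200) = 0.860020
R(seal-flush unit) = exp(−0.000101 × 200) = 0.980003
R(check valve) = exp(−0.000230 × 200) = 0.955042
Series (discharge valve actuator and motor starter): 0.935944 × 0.970057 = 0.907919
Parallel (centrifugal pump and seal-flush unit): 1 − (1 − 0.860020)(1 − 0.980003) = 0.997201
Series ([0.997201] and check valve): 0.997201 × 0.955042 = 0.952369
Parallel ([0.907919] and [0.952369]): 1 − (1 − 0.907919)(1 − 0.952369) = 0.9956

0.9956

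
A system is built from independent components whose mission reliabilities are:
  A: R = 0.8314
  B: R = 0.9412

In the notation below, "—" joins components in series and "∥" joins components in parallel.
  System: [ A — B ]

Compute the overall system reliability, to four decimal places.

0.7825

Series (A and B): 0.831400 × 0.941200 = 0.7825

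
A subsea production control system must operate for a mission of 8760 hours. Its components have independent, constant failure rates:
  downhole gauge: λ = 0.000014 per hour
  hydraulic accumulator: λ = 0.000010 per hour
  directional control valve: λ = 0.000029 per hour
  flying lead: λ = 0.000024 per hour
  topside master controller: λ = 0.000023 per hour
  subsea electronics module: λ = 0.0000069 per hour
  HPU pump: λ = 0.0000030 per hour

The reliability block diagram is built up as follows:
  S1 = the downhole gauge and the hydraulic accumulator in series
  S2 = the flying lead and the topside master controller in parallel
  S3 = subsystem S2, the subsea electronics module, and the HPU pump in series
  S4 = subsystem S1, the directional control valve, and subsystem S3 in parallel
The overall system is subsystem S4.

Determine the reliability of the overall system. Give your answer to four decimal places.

0.9951

R(downhole gauge) = exp(−0.000014 × 8760) = 0.884582
R(hydraulic accumulator) = exp(−0.000010 × 8760) = 0.916127
R(directional control valve) = exp(−0.000029 × 8760) = 0.775661
R(flying lead) = exp(−0.000024 × 8760) = 0.810390
R(topside master controller) = exp(−0.000023 × 8760) = 0.817520
R(subsea electronics module) = exp(−0.0000069 × 8760) = 0.941346
R(HPU pump) = exp(−0.0000030 × 8760) = 0.974062
Series (downhole gauge and hydraulic accumulator): 0.884582 × 0.916127 = 0.810389
Parallel (flying lead and topside master controller): 1 − (1 − 0.810390)(1 − 0.817520) = 0.965400
Series ([0.965400], subsea electronics module, and HPU pump): 0.965400 × 0.941346 × 0.974062 = 0.885204
Parallel ([0.810389], directional control valve, and [0.885204]): 1 − (1 − 0.810389)(1 − 0.775661)(1 − 0.885204) = 0.9951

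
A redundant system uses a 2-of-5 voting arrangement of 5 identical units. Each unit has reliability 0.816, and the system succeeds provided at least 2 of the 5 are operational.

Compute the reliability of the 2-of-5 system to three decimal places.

0.995

R = Σ_{i=2}^{5} C(5,i) p^i (1−p)^{5−i} with p = 0.816
C(5,2)·0.816^2·0.184^3 = 0.04148
C(5,3)·0.816^3·0.184^2 = 0.18395
C(5,4)·0.816^4·0.184^1 = 0.40790
C(5,5)·0.816^5·0.184^0 = 0.36179
Sum = 0.995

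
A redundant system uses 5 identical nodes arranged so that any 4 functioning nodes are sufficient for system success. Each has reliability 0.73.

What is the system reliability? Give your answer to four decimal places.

0.5907

R = Σ_{i=4}^{5} C(5,i) p^i (1−p)^{5−i} with p = 0.73
C(5,4)·0.73^4·0.27^1 = 0.383376
C(5,5)·0.73^5·0.27^0 = 0.207307
Sum = 0.5907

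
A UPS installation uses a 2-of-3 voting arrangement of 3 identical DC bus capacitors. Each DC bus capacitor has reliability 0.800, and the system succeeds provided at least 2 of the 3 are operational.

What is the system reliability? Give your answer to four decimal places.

R = Σ_{i=2}^{3} C(3,i) p^i (1−p)^{3−i} with p = 0.800
C(3,2)·0.800^2·0.200^1 = 0.384000
C(3,3)·0.800^3·0.200^0 = 0.512000
Sum = 0.8960

0.8960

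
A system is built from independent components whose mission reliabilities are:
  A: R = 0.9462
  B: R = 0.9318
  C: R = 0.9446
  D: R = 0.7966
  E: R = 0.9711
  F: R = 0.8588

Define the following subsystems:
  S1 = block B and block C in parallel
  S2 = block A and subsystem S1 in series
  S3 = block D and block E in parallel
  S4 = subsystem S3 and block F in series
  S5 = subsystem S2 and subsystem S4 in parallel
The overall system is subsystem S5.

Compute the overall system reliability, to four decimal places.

0.9916

Parallel (B and C): 1 − (1 − 0.931800)(1 − 0.944600) = 0.996222
Series (A and [0.996222]): 0.946200 × 0.996222 = 0.942625
Parallel (D and E): 1 − (1 − 0.796600)(1 − 0.971100) = 0.994122
Series ([0.994122] and F): 0.994122 × 0.858800 = 0.853752
Parallel ([0.942625] and [0.853752]): 1 − (1 − 0.942625)(1 − 0.853752) = 0.9916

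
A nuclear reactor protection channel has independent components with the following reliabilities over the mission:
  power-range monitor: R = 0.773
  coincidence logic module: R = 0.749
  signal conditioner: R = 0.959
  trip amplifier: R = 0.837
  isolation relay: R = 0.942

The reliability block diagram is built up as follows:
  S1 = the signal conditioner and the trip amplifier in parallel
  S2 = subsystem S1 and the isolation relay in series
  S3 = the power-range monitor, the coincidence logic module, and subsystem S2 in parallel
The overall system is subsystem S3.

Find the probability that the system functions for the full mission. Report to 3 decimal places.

Parallel (signal conditioner and trip amplifier): 1 − (1 − 0.95900)(1 − 0.83700) = 0.99332
Series ([0.99332] and isolation relay): 0.99332 × 0.94200 = 0.93571
Parallel (power-range monitor, coincidence logic module, and [0.93571]): 1 − (1 − 0.77300)(1 − 0.74900)(1 − 0.93571) = 0.996

0.996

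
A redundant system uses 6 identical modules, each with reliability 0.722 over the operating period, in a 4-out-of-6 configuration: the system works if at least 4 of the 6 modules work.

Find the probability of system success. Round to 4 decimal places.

R = Σ_{i=4}^{6} C(6,i) p^i (1−p)^{6−i} with p = 0.722
C(6,4)·0.722^4·0.278^2 = 0.315014
C(6,5)·0.722^5·0.278^1 = 0.327252
C(6,6)·0.722^6·0.278^0 = 0.141652
Sum = 0.7839

0.7839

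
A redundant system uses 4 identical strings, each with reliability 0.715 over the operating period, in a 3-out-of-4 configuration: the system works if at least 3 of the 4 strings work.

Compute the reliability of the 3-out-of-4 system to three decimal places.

0.678

R = Σ_{i=3}^{4} C(4,i) p^i (1−p)^{4−i} with p = 0.715
C(4,3)·0.715^3·0.285^1 = 0.41670
C(4,4)·0.715^4·0.285^0 = 0.26135
Sum = 0.678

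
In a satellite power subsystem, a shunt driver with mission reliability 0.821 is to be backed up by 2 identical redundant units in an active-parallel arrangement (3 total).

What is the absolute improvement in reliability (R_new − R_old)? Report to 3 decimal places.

0.173

R_before = 0.821
R_after = 1 − (1 − 0.821)^3 = 0.994
ΔR = 0.994 − 0.821 = 0.173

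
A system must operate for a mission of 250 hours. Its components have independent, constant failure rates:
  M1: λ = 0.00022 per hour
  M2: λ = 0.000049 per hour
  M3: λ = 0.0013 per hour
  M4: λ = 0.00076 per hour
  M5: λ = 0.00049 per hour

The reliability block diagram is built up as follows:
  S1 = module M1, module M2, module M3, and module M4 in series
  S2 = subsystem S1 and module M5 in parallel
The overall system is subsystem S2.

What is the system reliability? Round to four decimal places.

0.9491

R(M1) = exp(−0.00022 × 250) = 0.946485
R(M2) = exp(−0.000049 × 250) = 0.987825
R(M3) = exp(−0.0013 × 250) = 0.722527
R(M4) = exp(−0.00076 × 250) = 0.826959
R(M5) = exp(−0.00049 × 250) = 0.884706
Series (M1, M2, M3, and M4): 0.946485 × 0.987825 × 0.722527 × 0.826959 = 0.558640
Parallel ([0.558640] and M5): 1 − (1 − 0.558640)(1 − 0.884706) = 0.9491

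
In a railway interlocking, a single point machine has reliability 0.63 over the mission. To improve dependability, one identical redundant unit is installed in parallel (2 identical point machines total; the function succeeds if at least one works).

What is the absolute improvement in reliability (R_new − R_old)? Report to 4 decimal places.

0.2331

R_before = 0.63
R_after = 1 − (1 − 0.63)^2 = 0.8631
ΔR = 0.8631 − 0.63 = 0.2331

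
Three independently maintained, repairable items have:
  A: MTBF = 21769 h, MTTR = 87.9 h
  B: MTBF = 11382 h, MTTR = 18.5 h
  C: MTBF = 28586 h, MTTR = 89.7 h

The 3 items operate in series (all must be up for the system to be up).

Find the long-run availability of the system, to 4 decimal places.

A(A) = MTBF/(MTBF+MTTR) = 21769/(21769+87.9) = 0.995978
A(B) = MTBF/(MTBF+MTTR) = 11382/(11382+18.5) = 0.998377
A(C) = MTBF/(MTBF+MTTR) = 28586/(28586+89.7) = 0.996872
Series availability: 0.995978 × 0.998377 × 0.996872 = 0.9913

0.9913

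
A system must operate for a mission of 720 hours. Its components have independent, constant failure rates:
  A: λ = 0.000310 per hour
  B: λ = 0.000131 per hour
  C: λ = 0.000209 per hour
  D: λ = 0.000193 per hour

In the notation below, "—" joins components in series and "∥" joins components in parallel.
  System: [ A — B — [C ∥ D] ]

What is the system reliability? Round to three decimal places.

0.715

R(A) = exp(−0.000310 × 720) = 0.79995
R(B) = exp(−0.000131 × 720) = 0.90999
R(C) = exp(−0.000209 × 720) = 0.86029
R(D) = exp(−0.000193 × 720) = 0.87026
Parallel (C and D): 1 − (1 − 0.86029)(1 − 0.87026) = 0.98187
Series (A, B, and [0.98187]): 0.79995 × 0.90999 × 0.98187 = 0.715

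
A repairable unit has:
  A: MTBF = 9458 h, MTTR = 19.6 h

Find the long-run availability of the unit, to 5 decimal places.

A(A) = MTBF/(MTBF+MTTR) = 9458/(9458+19.6) = 0.99793

0.99793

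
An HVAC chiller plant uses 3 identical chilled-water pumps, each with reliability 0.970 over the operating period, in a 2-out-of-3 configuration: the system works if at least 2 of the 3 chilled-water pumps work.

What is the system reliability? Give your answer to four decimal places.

0.9974

R = Σ_{i=2}^{3} C(3,i) p^i (1−p)^{3−i} with p = 0.970
C(3,2)·0.970^2·0.030^1 = 0.084681
C(3,3)·0.970^3·0.030^0 = 0.912673
Sum = 0.9974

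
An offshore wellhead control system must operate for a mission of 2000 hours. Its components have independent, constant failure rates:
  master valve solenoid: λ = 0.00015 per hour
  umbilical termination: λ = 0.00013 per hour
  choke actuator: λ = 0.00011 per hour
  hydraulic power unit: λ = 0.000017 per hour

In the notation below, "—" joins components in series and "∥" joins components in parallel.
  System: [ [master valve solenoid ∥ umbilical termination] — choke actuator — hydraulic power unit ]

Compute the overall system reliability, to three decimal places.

0.730

R(master valve solenoid) = exp(−0.00015 × 2000) = 0.74082
R(umbilical termination) = exp(−0.00013 × 2000) = 0.77105
R(choke actuator) = exp(−0.00011 × 2000) = 0.80252
R(hydraulic power unit) = exp(−0.000017 × 2000) = 0.96657
Parallel (master valve solenoid and umbilical termination): 1 − (1 − 0.74082)(1 − 0.77105) = 0.94066
Series ([0.94066], choke actuator, and hydraulic power unit): 0.94066 × 0.80252 × 0.96657 = 0.730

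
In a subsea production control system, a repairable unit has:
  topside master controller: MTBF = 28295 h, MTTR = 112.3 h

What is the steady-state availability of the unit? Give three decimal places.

A(topside master controller) = MTBF/(MTBF+MTTR) = 28295/(28295+112.3) = 0.996

0.996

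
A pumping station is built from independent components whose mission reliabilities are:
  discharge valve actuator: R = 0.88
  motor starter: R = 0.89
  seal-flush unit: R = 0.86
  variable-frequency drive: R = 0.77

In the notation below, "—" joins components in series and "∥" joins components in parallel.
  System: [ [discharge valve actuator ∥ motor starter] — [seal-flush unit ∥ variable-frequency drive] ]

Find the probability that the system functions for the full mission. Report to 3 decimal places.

Parallel (discharge valve actuator and motor starter): 1 − (1 − 0.88000)(1 − 0.89000) = 0.98680
Parallel (seal-flush unit and variable-frequency drive): 1 − (1 − 0.86000)(1 − 0.77000) = 0.96780
Series ([0.98680] and [0.96780]): 0.98680 × 0.96780 = 0.955

0.955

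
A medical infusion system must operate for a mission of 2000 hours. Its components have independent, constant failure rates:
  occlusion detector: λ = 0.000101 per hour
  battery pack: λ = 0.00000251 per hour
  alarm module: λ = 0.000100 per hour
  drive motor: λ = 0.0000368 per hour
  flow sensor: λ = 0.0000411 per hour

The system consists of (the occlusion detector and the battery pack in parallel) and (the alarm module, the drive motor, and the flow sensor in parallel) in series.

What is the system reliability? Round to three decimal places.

R(occlusion detector) = exp(−0.000101 × 2000) = 0.81709
R(battery pack) = exp(−0.00000251 × 2000) = 0.99499
R(alarm module) = exp(−0.000100 × 2000) = 0.81873
R(drive motor) = exp(−0.0000368 × 2000) = 0.92904
R(flow sensor) = exp(−0.0000411 × 2000) = 0.92109
Parallel (occlusion detector and battery pack): 1 − (1 − 0.81709)(1 − 0.99499) = 0.99908
Parallel (alarm module, drive motor, and flow sensor): 1 − (1 − 0.81873)(1 − 0.92904)(1 − 0.92109) = 0.99898
Series ([0.99908] and [0.99898]): 0.99908 × 0.99898 = 0.998

0.998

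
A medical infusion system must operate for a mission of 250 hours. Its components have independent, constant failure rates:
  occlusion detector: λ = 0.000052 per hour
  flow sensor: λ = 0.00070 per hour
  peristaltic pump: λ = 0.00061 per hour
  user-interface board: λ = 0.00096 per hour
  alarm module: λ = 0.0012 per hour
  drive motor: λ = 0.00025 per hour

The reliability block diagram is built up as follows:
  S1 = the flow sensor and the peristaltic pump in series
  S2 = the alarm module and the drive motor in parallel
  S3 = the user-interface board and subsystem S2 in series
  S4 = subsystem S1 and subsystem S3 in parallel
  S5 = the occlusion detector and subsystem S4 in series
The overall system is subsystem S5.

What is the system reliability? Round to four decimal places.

R(occlusion detector) = exp(−0.000052 × 250) = 0.987084
R(flow sensor) = exp(−0.00070 × 250) = 0.839457
R(peristaltic pump) = exp(−0.00061 × 250) = 0.858559
R(user-interface board) = exp(−0.00096 × 250) = 0.786628
R(alarm module) = exp(−0.0012 × 250) = 0.740818
R(drive motor) = exp(−0.00025 × 250) = 0.939413
Series (flow sensor and peristaltic pump): 0.839457 × 0.858559 = 0.720723
Parallel (alarm module and drive motor): 1 − (1 − 0.740818)(1 − 0.939413) = 0.984297
Series (user-interface board and [0.984297]): 0.786628 × 0.984297 = 0.774276
Parallel ([0.720723] and [0.774276]): 1 − (1 − 0.720723)(1 − 0.774276) = 0.936960
Series (occlusion detector and [0.936960]): 0.987084 × 0.936960 = 0.9249

0.9249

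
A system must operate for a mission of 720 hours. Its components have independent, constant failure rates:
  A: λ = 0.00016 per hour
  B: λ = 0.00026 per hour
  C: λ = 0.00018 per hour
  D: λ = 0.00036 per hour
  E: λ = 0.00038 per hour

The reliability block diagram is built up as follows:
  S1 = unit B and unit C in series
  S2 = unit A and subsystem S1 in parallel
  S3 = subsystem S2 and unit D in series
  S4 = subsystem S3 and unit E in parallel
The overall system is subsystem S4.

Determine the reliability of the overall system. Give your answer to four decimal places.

R(A) = exp(−0.00016 × 720) = 0.891188
R(B) = exp(−0.00026 × 720) = 0.829278
R(C) = exp(−0.00018 × 720) = 0.878447
R(D) = exp(−0.00036 × 720) = 0.771669
R(E) = exp(−0.00038 × 720) = 0.760636
Series (B and C): 0.829278 × 0.878447 = 0.728477
Parallel (A and [0.728477]): 1 − (1 − 0.891188)(1 − 0.728477) = 0.970455
Series ([0.970455] and D): 0.970455 × 0.771669 = 0.748870
Parallel ([0.748870] and E): 1 − (1 − 0.748870)(1 − 0.760636) = 0.9399

0.9399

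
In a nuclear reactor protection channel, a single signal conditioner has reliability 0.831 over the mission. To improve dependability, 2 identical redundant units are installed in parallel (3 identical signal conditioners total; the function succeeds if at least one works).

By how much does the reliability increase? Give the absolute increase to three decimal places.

0.164

R_before = 0.831
R_after = 1 − (1 − 0.831)^3 = 0.995
ΔR = 0.995 − 0.831 = 0.164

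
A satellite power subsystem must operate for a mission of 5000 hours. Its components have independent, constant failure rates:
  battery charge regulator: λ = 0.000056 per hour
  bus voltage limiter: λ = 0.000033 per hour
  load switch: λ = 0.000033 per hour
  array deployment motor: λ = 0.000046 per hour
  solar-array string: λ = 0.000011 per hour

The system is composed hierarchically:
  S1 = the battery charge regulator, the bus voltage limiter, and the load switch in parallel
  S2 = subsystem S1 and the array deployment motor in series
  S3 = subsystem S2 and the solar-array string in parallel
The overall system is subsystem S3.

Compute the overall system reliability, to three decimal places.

0.989

R(battery charge regulator) = exp(−0.000056 × 5000) = 0.75578
R(bus voltage limiter) = exp(−0.000033 × 5000) = 0.84789
R(load switch) = exp(−0.000033 × 5000) = 0.84789
R(array deployment motor) = exp(−0.000046 × 5000) = 0.79453
R(solar-array string) = exp(−0.000011 × 5000) = 0.94649
Parallel (battery charge regulator, bus voltage limiter, and load switch): 1 − (1 − 0.75578)(1 − 0.84789)(1 − 0.84789) = 0.99435
Series ([0.99435] and array deployment motor): 0.99435 × 0.79453 = 0.79004
Parallel ([0.79004] and solar-array string): 1 − (1 − 0.79004)(1 − 0.94649) = 0.989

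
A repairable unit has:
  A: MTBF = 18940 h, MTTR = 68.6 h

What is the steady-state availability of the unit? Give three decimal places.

0.996

A(A) = MTBF/(MTBF+MTTR) = 18940/(18940+68.6) = 0.996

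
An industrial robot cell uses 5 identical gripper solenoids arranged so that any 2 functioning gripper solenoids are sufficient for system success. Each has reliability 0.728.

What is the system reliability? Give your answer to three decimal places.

0.979

R = Σ_{i=2}^{5} C(5,i) p^i (1−p)^{5−i} with p = 0.728
C(5,2)·0.728^2·0.272^3 = 0.10665
C(5,3)·0.728^3·0.272^2 = 0.28545
C(5,4)·0.728^4·0.272^1 = 0.38200
C(5,5)·0.728^5·0.272^0 = 0.20448
Sum = 0.979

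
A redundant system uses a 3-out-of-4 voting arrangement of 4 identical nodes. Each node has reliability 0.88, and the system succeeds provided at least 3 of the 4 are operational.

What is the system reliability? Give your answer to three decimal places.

R = Σ_{i=3}^{4} C(4,i) p^i (1−p)^{4−i} with p = 0.88
C(4,3)·0.88^3·0.12^1 = 0.32711
C(4,4)·0.88^4·0.12^0 = 0.59970
Sum = 0.927

0.927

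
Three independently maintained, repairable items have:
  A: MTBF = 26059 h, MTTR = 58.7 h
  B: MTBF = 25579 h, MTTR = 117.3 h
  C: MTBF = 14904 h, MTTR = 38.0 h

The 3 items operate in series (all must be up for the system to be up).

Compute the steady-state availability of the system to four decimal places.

0.9907

A(A) = MTBF/(MTBF+MTTR) = 26059/(26059+58.7) = 0.997752
A(B) = MTBF/(MTBF+MTTR) = 25579/(25579+117.3) = 0.995435
A(C) = MTBF/(MTBF+MTTR) = 14904/(14904+38.0) = 0.997457
Series availability: 0.997752 × 0.995435 × 0.997457 = 0.9907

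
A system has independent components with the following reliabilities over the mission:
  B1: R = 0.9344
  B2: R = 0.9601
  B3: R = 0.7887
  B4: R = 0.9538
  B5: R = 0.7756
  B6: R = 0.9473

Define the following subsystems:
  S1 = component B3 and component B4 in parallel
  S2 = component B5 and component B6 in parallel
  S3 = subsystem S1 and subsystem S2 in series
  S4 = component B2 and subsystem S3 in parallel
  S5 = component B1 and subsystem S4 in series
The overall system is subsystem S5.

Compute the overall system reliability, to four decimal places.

0.9336

Parallel (B3 and B4): 1 − (1 − 0.788700)(1 − 0.953800) = 0.990238
Parallel (B5 and B6): 1 − (1 − 0.775600)(1 − 0.947300) = 0.988174
Series ([0.990238] and [0.988174]): 0.990238 × 0.988174 = 0.978527
Parallel (B2 and [0.978527]): 1 − (1 − 0.960100)(1 − 0.978527) = 0.999143
Series (B1 and [0.999143]): 0.934400 × 0.999143 = 0.9336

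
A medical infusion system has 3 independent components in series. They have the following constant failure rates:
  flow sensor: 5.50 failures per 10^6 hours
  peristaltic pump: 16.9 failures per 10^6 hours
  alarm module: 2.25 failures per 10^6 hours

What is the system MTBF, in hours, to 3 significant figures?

40600

Series of exponential components: λ_sys = Σ λ_i
λ_sys = 0.00000550 + 0.0000169 + 0.00000225 = 2.4650e-05 /h
MTBF = 1 / λ_sys = 40600 h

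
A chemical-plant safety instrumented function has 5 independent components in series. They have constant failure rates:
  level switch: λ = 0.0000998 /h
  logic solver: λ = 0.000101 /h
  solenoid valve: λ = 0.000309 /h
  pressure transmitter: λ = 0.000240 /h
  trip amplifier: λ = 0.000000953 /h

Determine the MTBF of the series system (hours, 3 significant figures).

Series of exponential components: λ_sys = Σ λ_i
λ_sys = 0.0000998 + 0.000101 + 0.000309 + 0.000240 + 0.000000953 = 7.5075e-04 /h
MTBF = 1 / λ_sys = 1330 h

1330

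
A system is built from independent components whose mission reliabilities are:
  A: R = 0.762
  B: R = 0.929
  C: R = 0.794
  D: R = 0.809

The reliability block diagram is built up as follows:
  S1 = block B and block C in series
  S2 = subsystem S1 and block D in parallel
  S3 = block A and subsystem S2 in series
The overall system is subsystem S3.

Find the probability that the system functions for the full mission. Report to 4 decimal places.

0.7238

Series (B and C): 0.929000 × 0.794000 = 0.737626
Parallel ([0.737626] and D): 1 − (1 − 0.737626)(1 − 0.809000) = 0.949887
Series (A and [0.949887]): 0.762000 × 0.949887 = 0.7238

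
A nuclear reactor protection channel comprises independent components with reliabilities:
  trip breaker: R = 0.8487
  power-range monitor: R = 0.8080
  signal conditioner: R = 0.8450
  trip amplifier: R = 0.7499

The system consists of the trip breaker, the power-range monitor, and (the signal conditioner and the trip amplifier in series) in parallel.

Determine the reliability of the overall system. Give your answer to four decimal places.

0.9894

Series (signal conditioner and trip amplifier): 0.845000 × 0.749900 = 0.633666
Parallel (trip breaker, power-range monitor, and [0.633666]): 1 − (1 − 0.848700)(1 − 0.808000)(1 − 0.633666) = 0.9894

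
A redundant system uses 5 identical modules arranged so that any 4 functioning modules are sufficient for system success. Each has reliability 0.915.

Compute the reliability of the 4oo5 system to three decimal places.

R = Σ_{i=4}^{5} C(5,i) p^i (1−p)^{5−i} with p = 0.915
C(5,4)·0.915^4·0.085^1 = 0.29790
C(5,5)·0.915^5·0.085^0 = 0.64137
Sum = 0.939

0.939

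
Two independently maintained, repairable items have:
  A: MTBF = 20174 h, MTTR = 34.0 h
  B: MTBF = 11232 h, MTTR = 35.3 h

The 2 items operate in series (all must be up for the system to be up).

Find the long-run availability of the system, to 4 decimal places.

A(A) = MTBF/(MTBF+MTTR) = 20174/(20174+34.0) = 0.998317
A(B) = MTBF/(MTBF+MTTR) = 11232/(11232+35.3) = 0.996867
Series availability: 0.998317 × 0.996867 = 0.9952

0.9952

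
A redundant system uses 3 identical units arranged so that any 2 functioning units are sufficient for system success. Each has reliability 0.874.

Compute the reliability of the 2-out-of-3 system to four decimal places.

0.9564

R = Σ_{i=2}^{3} C(3,i) p^i (1−p)^{3−i} with p = 0.874
C(3,2)·0.874^2·0.126^1 = 0.288745
C(3,3)·0.874^3·0.126^0 = 0.667628
Sum = 0.9564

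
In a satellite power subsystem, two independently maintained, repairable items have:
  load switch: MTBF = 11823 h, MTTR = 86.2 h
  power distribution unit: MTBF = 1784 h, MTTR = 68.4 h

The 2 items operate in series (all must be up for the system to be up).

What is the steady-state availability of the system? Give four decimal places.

A(load switch) = MTBF/(MTBF+MTTR) = 11823/(11823+86.2) = 0.992762
A(power distribution unit) = MTBF/(MTBF+MTTR) = 1784/(1784+68.4) = 0.963075
Series availability: 0.992762 × 0.963075 = 0.9561

0.9561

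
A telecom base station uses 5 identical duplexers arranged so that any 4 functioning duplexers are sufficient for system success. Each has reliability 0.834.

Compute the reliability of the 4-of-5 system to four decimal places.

R = Σ_{i=4}^{5} C(5,i) p^i (1−p)^{5−i} with p = 0.834
C(5,4)·0.834^4·0.166^1 = 0.401552
C(5,5)·0.834^5·0.166^0 = 0.403488
Sum = 0.8050

0.8050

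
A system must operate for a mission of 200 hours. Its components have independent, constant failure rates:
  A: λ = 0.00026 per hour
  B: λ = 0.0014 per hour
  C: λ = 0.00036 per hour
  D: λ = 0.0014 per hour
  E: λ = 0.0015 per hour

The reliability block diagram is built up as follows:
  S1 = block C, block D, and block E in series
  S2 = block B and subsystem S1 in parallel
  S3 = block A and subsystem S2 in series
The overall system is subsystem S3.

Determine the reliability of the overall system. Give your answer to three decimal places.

0.838

R(A) = exp(−0.00026 × 200) = 0.94933
R(B) = exp(−0.0014 × 200) = 0.75578
R(C) = exp(−0.00036 × 200) = 0.93053
R(D) = exp(−0.0014 × 200) = 0.75578
R(E) = exp(−0.0015 × 200) = 0.74082
Series (C, D, and E): 0.93053 × 0.75578 × 0.74082 = 0.52100
Parallel (B and [0.52100]): 1 − (1 − 0.75578)(1 − 0.52100) = 0.88302
Series (A and [0.88302]): 0.94933 × 0.88302 = 0.838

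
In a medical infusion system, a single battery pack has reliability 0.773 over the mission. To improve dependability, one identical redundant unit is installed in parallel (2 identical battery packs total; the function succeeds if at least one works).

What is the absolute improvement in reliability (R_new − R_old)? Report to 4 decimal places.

0.1755

R_before = 0.773
R_after = 1 − (1 − 0.773)^2 = 0.9485
ΔR = 0.9485 − 0.773 = 0.1755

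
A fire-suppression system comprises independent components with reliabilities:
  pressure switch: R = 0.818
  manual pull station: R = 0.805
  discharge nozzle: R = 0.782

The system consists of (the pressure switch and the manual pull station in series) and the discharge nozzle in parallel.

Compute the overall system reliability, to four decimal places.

Series (pressure switch and manual pull station): 0.818000 × 0.805000 = 0.658490
Parallel ([0.658490] and discharge nozzle): 1 − (1 − 0.658490)(1 − 0.782000) = 0.9256

0.9256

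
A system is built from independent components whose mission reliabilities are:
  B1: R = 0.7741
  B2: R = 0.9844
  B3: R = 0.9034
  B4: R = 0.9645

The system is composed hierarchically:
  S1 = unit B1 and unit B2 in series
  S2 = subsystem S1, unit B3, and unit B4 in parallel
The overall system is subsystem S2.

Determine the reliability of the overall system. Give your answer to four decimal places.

Series (B1 and B2): 0.774100 × 0.984400 = 0.762024
Parallel ([0.762024], B3, and B4): 1 − (1 − 0.762024)(1 − 0.903400)(1 − 0.964500) = 0.9992

0.9992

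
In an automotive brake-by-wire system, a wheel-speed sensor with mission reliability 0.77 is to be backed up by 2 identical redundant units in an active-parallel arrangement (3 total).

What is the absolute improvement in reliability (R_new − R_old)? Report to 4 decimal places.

0.2178

R_before = 0.77
R_after = 1 − (1 − 0.77)^3 = 0.9878
ΔR = 0.9878 − 0.77 = 0.2178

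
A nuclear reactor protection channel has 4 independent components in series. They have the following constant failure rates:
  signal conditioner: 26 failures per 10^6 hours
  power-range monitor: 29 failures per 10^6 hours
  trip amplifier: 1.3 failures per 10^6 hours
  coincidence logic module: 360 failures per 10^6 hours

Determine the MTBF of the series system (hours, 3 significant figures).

Series of exponential components: λ_sys = Σ λ_i
λ_sys = 0.000026 + 0.000029 + 0.0000013 + 0.00036 = 4.1630e-04 /h
MTBF = 1 / λ_sys = 2400 h

2400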